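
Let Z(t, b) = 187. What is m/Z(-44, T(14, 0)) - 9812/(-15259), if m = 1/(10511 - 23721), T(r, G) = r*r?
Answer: 24238273981/37693849930 ≈ 0.64303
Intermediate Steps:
T(r, G) = r²
m = -1/13210 (m = 1/(-13210) = -1/13210 ≈ -7.5700e-5)
m/Z(-44, T(14, 0)) - 9812/(-15259) = -1/13210/187 - 9812/(-15259) = -1/13210*1/187 - 9812*(-1/15259) = -1/2470270 + 9812/15259 = 24238273981/37693849930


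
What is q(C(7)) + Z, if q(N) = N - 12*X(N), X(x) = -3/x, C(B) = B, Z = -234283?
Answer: -1639896/7 ≈ -2.3427e+5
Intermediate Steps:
q(N) = N + 36/N (q(N) = N - (-36)/N = N + 36/N)
q(C(7)) + Z = (7 + 36/7) - 234283 = 85/7 - 234283 = -1639896/7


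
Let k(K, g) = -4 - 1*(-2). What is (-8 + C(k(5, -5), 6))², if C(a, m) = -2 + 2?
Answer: 64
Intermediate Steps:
k(K, g) = -2 (k(K, g) = -4 + 2 = -2)
C(a, m) = 0
(-8 + C(k(5, -5), 6))² = (-8 + 0)² = (-8)² = 64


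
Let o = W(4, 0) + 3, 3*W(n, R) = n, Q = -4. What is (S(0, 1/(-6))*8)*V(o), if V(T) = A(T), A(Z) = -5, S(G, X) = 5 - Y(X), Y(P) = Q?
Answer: -360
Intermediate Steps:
Y(P) = -4
W(n, R) = n/3
S(G, X) = 9 (S(G, X) = 5 - 1*(-4) = 5 + 4 = 9)
o = 13/3 (o = (1/3)*4 + 3 = 4/3 + 3 = 13/3 ≈ 4.3333)
V(T) = -5
(S(0, 1/(-6))*8)*V(o) = (9*8)*(-5) = 72*(-5) = -360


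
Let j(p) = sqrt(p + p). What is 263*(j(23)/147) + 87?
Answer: 87 + 263*sqrt(46)/147 ≈ 99.134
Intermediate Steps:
j(p) = sqrt(2)*sqrt(p) (j(p) = sqrt(2*p) = sqrt(2)*sqrt(p))
263*(j(23)/147) + 87 = 263*((sqrt(2)*sqrt(23))/147) + 87 = 263*(sqrt(46)*(1/147)) + 87 = 263*(sqrt(46)/147) + 87 = 263*sqrt(46)/147 + 87 = 87 + 263*sqrt(46)/147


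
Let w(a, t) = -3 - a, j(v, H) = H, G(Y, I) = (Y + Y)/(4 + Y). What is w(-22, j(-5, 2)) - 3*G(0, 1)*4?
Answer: 19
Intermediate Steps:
G(Y, I) = 2*Y/(4 + Y) (G(Y, I) = (2*Y)/(4 + Y) = 2*Y/(4 + Y))
w(-22, j(-5, 2)) - 3*G(0, 1)*4 = (-3 - 1*(-22)) - 3*(2*0/(4 + 0))*4 = (-3 + 22) - 3*(2*0/4)*4 = 19 - 3*(2*0*(1/4))*4 = 19 - 3*0*4 = 19 - 0*4 = 19 - 1*0 = 19 + 0 = 19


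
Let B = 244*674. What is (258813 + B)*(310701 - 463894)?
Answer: -64841847917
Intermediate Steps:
B = 164456
(258813 + B)*(310701 - 463894) = (258813 + 164456)*(310701 - 463894) = 423269*(-153193) = -64841847917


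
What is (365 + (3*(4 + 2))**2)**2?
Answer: 474721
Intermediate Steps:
(365 + (3*(4 + 2))**2)**2 = (365 + (3*6)**2)**2 = (365 + 18**2)**2 = (365 + 324)**2 = 689**2 = 474721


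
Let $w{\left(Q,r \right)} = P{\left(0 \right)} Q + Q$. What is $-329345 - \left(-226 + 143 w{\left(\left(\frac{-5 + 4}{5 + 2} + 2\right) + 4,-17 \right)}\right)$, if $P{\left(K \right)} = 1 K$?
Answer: $- \frac{2309696}{7} \approx -3.2996 \cdot 10^{5}$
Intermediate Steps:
$P{\left(K \right)} = K$
$w{\left(Q,r \right)} = Q$ ($w{\left(Q,r \right)} = 0 Q + Q = 0 + Q = Q$)
$-329345 - \left(-226 + 143 w{\left(\left(\frac{-5 + 4}{5 + 2} + 2\right) + 4,-17 \right)}\right) = -329345 + \left(- 143 \left(\left(\frac{-5 + 4}{5 + 2} + 2\right) + 4\right) + 226\right) = -329345 + \left(- 143 \left(\left(- \frac{1}{7} + 2\right) + 4\right) + 226\right) = -329345 + \left(- 143 \left(\frac{13}{7} + 4\right) + 226\right) = -329345 + \left(\left(-143\right) \frac{41}{7} + 226\right) = -329345 + \left(- \frac{5863}{7} + 226\right) = -329345 - \frac{4281}{7} = - \frac{2309696}{7}$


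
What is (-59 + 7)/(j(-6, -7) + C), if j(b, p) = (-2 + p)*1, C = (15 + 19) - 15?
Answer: -26/5 ≈ -5.2000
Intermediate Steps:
C = 19 (C = 34 - 15 = 19)
j(b, p) = -2 + p
(-59 + 7)/(j(-6, -7) + C) = (-59 + 7)/((-2 - 7) + 19) = -52/(-9 + 19) = -52/10 = -52*⅒ = -26/5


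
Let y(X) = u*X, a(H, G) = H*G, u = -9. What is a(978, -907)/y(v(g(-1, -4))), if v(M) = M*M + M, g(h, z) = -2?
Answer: 147841/3 ≈ 49280.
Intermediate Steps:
a(H, G) = G*H
v(M) = M + M**2 (v(M) = M**2 + M = M + M**2)
y(X) = -9*X
a(978, -907)/y(v(g(-1, -4))) = (-907*978)/((-(-18)*(1 - 2))) = -887046/((-(-18)*(-1))) = -887046/((-9*2)) = -887046/(-18) = -887046*(-1/18) = 147841/3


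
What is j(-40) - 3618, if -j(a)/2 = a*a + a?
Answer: -6738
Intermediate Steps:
j(a) = -2*a - 2*a² (j(a) = -2*(a*a + a) = -2*(a² + a) = -2*(a + a²) = -2*a - 2*a²)
j(-40) - 3618 = -2*(-40)*(1 - 40) - 3618 = -2*(-40)*(-39) - 3618 = -3120 - 3618 = -6738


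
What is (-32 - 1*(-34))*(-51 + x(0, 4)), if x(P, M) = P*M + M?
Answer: -94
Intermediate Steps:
x(P, M) = M + M*P (x(P, M) = M*P + M = M + M*P)
(-32 - 1*(-34))*(-51 + x(0, 4)) = (-32 - 1*(-34))*(-51 + 4*(1 + 0)) = (-32 + 34)*(-51 + 4*1) = 2*(-51 + 4) = 2*(-47) = -94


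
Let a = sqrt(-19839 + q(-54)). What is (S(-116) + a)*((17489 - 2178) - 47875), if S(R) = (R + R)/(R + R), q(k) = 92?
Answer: -32564 - 227948*I*sqrt(403) ≈ -32564.0 - 4.576e+6*I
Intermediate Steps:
a = 7*I*sqrt(403) (a = sqrt(-19839 + 92) = sqrt(-19747) = 7*I*sqrt(403) ≈ 140.52*I)
S(R) = 1 (S(R) = (2*R)/((2*R)) = (2*R)*(1/(2*R)) = 1)
(S(-116) + a)*((17489 - 2178) - 47875) = (1 + 7*I*sqrt(403))*((17489 - 2178) - 47875) = (1 + 7*I*sqrt(403))*(15311 - 47875) = (1 + 7*I*sqrt(403))*(-32564) = -32564 - 227948*I*sqrt(403)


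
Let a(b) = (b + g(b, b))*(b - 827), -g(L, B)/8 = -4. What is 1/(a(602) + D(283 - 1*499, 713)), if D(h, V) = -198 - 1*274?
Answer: -1/143122 ≈ -6.9870e-6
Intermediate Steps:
g(L, B) = 32 (g(L, B) = -8*(-4) = 32)
D(h, V) = -472 (D(h, V) = -198 - 274 = -472)
a(b) = (-827 + b)*(32 + b) (a(b) = (b + 32)*(b - 827) = (32 + b)*(-827 + b) = (-827 + b)*(32 + b))
1/(a(602) + D(283 - 1*499, 713)) = 1/((-26464 + 602² - 795*602) - 472) = 1/((-26464 + 362404 - 478590) - 472) = 1/(-142650 - 472) = 1/(-143122) = -1/143122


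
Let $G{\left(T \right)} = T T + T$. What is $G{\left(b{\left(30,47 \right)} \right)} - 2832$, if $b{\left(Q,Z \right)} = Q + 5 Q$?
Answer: $29748$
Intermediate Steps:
$b{\left(Q,Z \right)} = 6 Q$
$G{\left(T \right)} = T + T^{2}$ ($G{\left(T \right)} = T^{2} + T = T + T^{2}$)
$G{\left(b{\left(30,47 \right)} \right)} - 2832 = 6 \cdot 30 \left(1 + 6 \cdot 30\right) - 2832 = 180 \left(1 + 180\right) - 2832 = 180 \cdot 181 - 2832 = 32580 - 2832 = 29748$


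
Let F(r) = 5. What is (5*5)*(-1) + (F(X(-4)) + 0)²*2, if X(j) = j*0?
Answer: 25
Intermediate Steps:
X(j) = 0
(5*5)*(-1) + (F(X(-4)) + 0)²*2 = (5*5)*(-1) + (5 + 0)²*2 = 25*(-1) + 5²*2 = -25 + 25*2 = -25 + 50 = 25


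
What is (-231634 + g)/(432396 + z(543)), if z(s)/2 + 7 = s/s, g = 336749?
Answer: 105115/432384 ≈ 0.24311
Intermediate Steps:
z(s) = -12 (z(s) = -14 + 2*(s/s) = -14 + 2*1 = -14 + 2 = -12)
(-231634 + g)/(432396 + z(543)) = (-231634 + 336749)/(432396 - 12) = 105115/432384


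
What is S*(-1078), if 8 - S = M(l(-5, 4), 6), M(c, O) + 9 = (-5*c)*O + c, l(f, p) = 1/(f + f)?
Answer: -75999/5 ≈ -15200.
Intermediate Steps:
l(f, p) = 1/(2*f)
M(c, O) = -9 + c - 5*O*c (M(c, O) = -9 + ((-5*c)*O + c) = -9 + (-5*O*c + c) = -9 + (c - 5*O*c) = -9 + c - 5*O*c)
S = 141/10 (S = 8 - (-9 + (½)/(-5) - 5*6*(½)/(-5)) = 8 - (-9 + (½)*(-⅕) - 5*6*(½)*(-⅕)) = 8 - (-9 - ⅒ - 5*6*(-⅒)) = 8 - (-9 - ⅒ + 3) = 8 - 1*(-61/10) = 8 + 61/10 = 141/10 ≈ 14.100)
S*(-1078) = (141/10)*(-1078) = -75999/5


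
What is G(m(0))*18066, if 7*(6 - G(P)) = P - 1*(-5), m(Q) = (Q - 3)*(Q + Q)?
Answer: 668442/7 ≈ 95492.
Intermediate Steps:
m(Q) = 2*Q*(-3 + Q) (m(Q) = (-3 + Q)*(2*Q) = 2*Q*(-3 + Q))
G(P) = 37/7 - P/7 (G(P) = 6 - (P - 1*(-5))/7 = 6 - (P + 5)/7 = 6 - (5 + P)/7 = 6 + (-5/7 - P/7) = 37/7 - P/7)
G(m(0))*18066 = (37/7 - 2*0*(-3 + 0)/7)*18066 = (37/7 - 2*0*(-3)/7)*18066 = (37/7 - ⅐*0)*18066 = (37/7 + 0)*18066 = (37/7)*18066 = 668442/7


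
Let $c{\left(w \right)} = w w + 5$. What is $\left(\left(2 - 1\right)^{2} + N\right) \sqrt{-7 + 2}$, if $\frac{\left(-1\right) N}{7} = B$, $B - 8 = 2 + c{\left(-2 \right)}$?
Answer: $- 132 i \sqrt{5} \approx - 295.16 i$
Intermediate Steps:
$c{\left(w \right)} = 5 + w^{2}$ ($c{\left(w \right)} = w^{2} + 5 = 5 + w^{2}$)
$B = 19$ ($B = 8 + \left(2 + \left(5 + \left(-2\right)^{2}\right)\right) = 8 + \left(2 + \left(5 + 4\right)\right) = 8 + \left(2 + 9\right) = 8 + 11 = 19$)
$N = -133$ ($N = \left(-7\right) 19 = -133$)
$\left(\left(2 - 1\right)^{2} + N\right) \sqrt{-7 + 2} = \left(\left(2 - 1\right)^{2} - 133\right) \sqrt{-7 + 2} = \left(1^{2} - 133\right) \sqrt{-5} = \left(1 - 133\right) i \sqrt{5} = - 132 i \sqrt{5}$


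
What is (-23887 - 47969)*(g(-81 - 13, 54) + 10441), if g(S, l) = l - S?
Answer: -760883184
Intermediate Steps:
(-23887 - 47969)*(g(-81 - 13, 54) + 10441) = (-23887 - 47969)*((54 - (-81 - 13)) + 10441) = -71856*((54 - 1*(-94)) + 10441) = -71856*((54 + 94) + 10441) = -71856*(148 + 10441) = -71856*10589 = -760883184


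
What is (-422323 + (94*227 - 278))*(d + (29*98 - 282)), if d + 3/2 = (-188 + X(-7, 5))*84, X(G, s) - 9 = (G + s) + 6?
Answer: 9743869429/2 ≈ 4.8719e+9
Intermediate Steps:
X(G, s) = 15 + G + s (X(G, s) = 9 + ((G + s) + 6) = 9 + (6 + G + s) = 15 + G + s)
d = -29403/2 (d = -3/2 + (-188 + (15 - 7 + 5))*84 = -3/2 + (-188 + 13)*84 = -3/2 - 175*84 = -3/2 - 14700 = -29403/2 ≈ -14702.)
(-422323 + (94*227 - 278))*(d + (29*98 - 282)) = (-422323 + (94*227 - 278))*(-29403/2 + (29*98 - 282)) = (-422323 + (21338 - 278))*(-29403/2 + (2842 - 282)) = (-422323 + 21060)*(-29403/2 + 2560) = -401263*(-24283/2) = 9743869429/2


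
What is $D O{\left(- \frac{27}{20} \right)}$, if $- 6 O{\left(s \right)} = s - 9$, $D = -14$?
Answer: $- \frac{483}{20} \approx -24.15$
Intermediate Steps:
$O{\left(s \right)} = \frac{3}{2} - \frac{s}{6}$ ($O{\left(s \right)} = - \frac{s - 9}{6} = - \frac{-9 + s}{6} = \frac{3}{2} - \frac{s}{6}$)
$D O{\left(- \frac{27}{20} \right)} = - 14 \left(\frac{3}{2} - \frac{\left(-27\right) \frac{1}{20}}{6}\right) = - 14 \left(\frac{3}{2} - - \frac{9}{40}\right) = - 14 \left(\frac{3}{2} + \frac{9}{40}\right) = \left(-14\right) \frac{69}{40} = - \frac{483}{20}$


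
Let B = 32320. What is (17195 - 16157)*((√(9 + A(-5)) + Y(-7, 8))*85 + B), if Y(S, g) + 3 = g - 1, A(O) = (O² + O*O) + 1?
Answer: 33901080 + 176460*√15 ≈ 3.4585e+7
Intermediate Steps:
A(O) = 1 + 2*O² (A(O) = (O² + O²) + 1 = 2*O² + 1 = 1 + 2*O²)
Y(S, g) = -4 + g (Y(S, g) = -3 + (g - 1) = -3 + (-1 + g) = -4 + g)
(17195 - 16157)*((√(9 + A(-5)) + Y(-7, 8))*85 + B) = (17195 - 16157)*((√(9 + (1 + 2*(-5)²)) + (-4 + 8))*85 + 32320) = 1038*((√(9 + (1 + 2*25)) + 4)*85 + 32320) = 1038*((√(9 + (1 + 50)) + 4)*85 + 32320) = 1038*((√(9 + 51) + 4)*85 + 32320) = 1038*((√60 + 4)*85 + 32320) = 1038*((2*√15 + 4)*85 + 32320) = 1038*((4 + 2*√15)*85 + 32320) = 1038*((340 + 170*√15) + 32320) = 1038*(32660 + 170*√15) = 33901080 + 176460*√15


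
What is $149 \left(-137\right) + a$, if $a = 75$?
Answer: $-20338$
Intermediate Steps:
$149 \left(-137\right) + a = 149 \left(-137\right) + 75 = -20413 + 75 = -20338$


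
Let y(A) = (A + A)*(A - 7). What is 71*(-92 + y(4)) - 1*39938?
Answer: -48174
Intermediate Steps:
y(A) = 2*A*(-7 + A) (y(A) = (2*A)*(-7 + A) = 2*A*(-7 + A))
71*(-92 + y(4)) - 1*39938 = 71*(-92 + 2*4*(-7 + 4)) - 1*39938 = 71*(-92 + 2*4*(-3)) - 39938 = 71*(-92 - 24) - 39938 = 71*(-116) - 39938 = -8236 - 39938 = -48174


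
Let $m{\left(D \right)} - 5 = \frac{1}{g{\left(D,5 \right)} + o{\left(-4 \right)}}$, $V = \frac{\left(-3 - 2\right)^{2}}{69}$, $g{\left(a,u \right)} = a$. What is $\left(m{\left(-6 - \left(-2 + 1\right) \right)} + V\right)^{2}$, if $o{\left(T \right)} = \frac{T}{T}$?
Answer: $\frac{1990921}{76176} \approx 26.136$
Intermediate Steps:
$o{\left(T \right)} = 1$
$V = \frac{25}{69}$ ($V = \left(-5\right)^{2} \cdot \frac{1}{69} = 25 \cdot \frac{1}{69} = \frac{25}{69} \approx 0.36232$)
$m{\left(D \right)} = 5 + \frac{1}{1 + D}$ ($m{\left(D \right)} = 5 + \frac{1}{D + 1} = 5 + \frac{1}{1 + D}$)
$\left(m{\left(-6 - \left(-2 + 1\right) \right)} + V\right)^{2} = \left(\frac{6 + 5 \left(-6 - \left(-2 + 1\right)\right)}{1 - 5} + \frac{25}{69}\right)^{2} = \left(\frac{6 + 5 \left(-6 - -1\right)}{1 - 5} + \frac{25}{69}\right)^{2} = \left(\frac{6 + 5 \left(-6 + 1\right)}{1 + \left(-6 + 1\right)} + \frac{25}{69}\right)^{2} = \left(\frac{6 + 5 \left(-5\right)}{1 - 5} + \frac{25}{69}\right)^{2} = \left(\frac{6 - 25}{-4} + \frac{25}{69}\right)^{2} = \left(\left(- \frac{1}{4}\right) \left(-19\right) + \frac{25}{69}\right)^{2} = \left(\frac{19}{4} + \frac{25}{69}\right)^{2} = \left(\frac{1411}{276}\right)^{2} = \frac{1990921}{76176}$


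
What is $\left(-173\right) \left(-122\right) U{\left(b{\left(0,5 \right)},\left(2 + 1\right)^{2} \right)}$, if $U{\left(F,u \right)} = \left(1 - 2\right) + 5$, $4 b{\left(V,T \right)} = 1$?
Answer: $84424$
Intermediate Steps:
$b{\left(V,T \right)} = \frac{1}{4}$ ($b{\left(V,T \right)} = \frac{1}{4} \cdot 1 = \frac{1}{4}$)
$U{\left(F,u \right)} = 4$ ($U{\left(F,u \right)} = -1 + 5 = 4$)
$\left(-173\right) \left(-122\right) U{\left(b{\left(0,5 \right)},\left(2 + 1\right)^{2} \right)} = \left(-173\right) \left(-122\right) 4 = 21106 \cdot 4 = 84424$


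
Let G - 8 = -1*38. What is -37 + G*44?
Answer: -1357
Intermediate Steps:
G = -30 (G = 8 - 1*38 = 8 - 38 = -30)
-37 + G*44 = -37 - 30*44 = -37 - 1320 = -1357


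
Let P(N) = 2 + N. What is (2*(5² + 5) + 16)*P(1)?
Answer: 228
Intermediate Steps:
(2*(5² + 5) + 16)*P(1) = (2*(5² + 5) + 16)*(2 + 1) = (2*(25 + 5) + 16)*3 = (2*30 + 16)*3 = (60 + 16)*3 = 76*3 = 228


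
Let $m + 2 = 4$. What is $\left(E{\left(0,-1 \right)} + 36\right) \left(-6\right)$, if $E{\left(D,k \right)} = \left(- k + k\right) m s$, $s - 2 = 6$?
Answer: $-216$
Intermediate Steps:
$s = 8$ ($s = 2 + 6 = 8$)
$m = 2$ ($m = -2 + 4 = 2$)
$E{\left(D,k \right)} = 0$ ($E{\left(D,k \right)} = \left(- k + k\right) 2 \cdot 8 = 0 \cdot 2 \cdot 8 = 0 \cdot 8 = 0$)
$\left(E{\left(0,-1 \right)} + 36\right) \left(-6\right) = \left(0 + 36\right) \left(-6\right) = 36 \left(-6\right) = -216$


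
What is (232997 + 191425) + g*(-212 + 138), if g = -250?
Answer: 442922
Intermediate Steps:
(232997 + 191425) + g*(-212 + 138) = (232997 + 191425) - 250*(-212 + 138) = 424422 - 250*(-74) = 424422 + 18500 = 442922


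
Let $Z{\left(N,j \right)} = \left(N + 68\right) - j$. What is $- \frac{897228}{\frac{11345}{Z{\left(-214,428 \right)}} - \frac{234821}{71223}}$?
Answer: $\frac{36680476890456}{942812189} \approx 38905.0$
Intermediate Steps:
$Z{\left(N,j \right)} = 68 + N - j$ ($Z{\left(N,j \right)} = \left(68 + N\right) - j = 68 + N - j$)
$- \frac{897228}{\frac{11345}{Z{\left(-214,428 \right)}} - \frac{234821}{71223}} = - \frac{897228}{\frac{11345}{68 - 214 - 428} - \frac{234821}{71223}} = - \frac{897228}{\frac{11345}{-574} - \frac{234821}{71223}} = - \frac{897228}{11345 \left(- \frac{1}{574}\right) - \frac{234821}{71223}} = - \frac{897228}{- \frac{11345}{574} - \frac{234821}{71223}} = - \frac{897228}{- \frac{942812189}{40882002}} = \left(-897228\right) \left(- \frac{40882002}{942812189}\right) = \frac{36680476890456}{942812189}$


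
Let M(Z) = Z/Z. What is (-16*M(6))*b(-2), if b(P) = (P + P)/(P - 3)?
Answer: -64/5 ≈ -12.800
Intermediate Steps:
M(Z) = 1
b(P) = 2*P/(-3 + P) (b(P) = (2*P)/(-3 + P) = 2*P/(-3 + P))
(-16*M(6))*b(-2) = (-16*1)*(2*(-2)/(-3 - 2)) = -32*(-2)/(-5) = -32*(-2)*(-1)/5 = -16*4/5 = -64/5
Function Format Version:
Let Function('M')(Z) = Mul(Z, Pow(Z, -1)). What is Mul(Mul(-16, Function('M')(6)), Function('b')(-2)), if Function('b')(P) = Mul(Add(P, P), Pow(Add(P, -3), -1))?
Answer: Rational(-64, 5) ≈ -12.800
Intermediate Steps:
Function('M')(Z) = 1
Function('b')(P) = Mul(2, P, Pow(Add(-3, P), -1)) (Function('b')(P) = Mul(Mul(2, P), Pow(Add(-3, P), -1)) = Mul(2, P, Pow(Add(-3, P), -1)))
Mul(Mul(-16, Function('M')(6)), Function('b')(-2)) = Mul(Mul(-16, 1), Mul(2, -2, Pow(Add(-3, -2), -1))) = Mul(-16, Mul(2, -2, Pow(-5, -1))) = Mul(-16, Mul(2, -2, Rational(-1, 5))) = Mul(-16, Rational(4, 5)) = Rational(-64, 5)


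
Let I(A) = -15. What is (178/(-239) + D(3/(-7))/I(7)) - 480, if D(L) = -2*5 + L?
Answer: -12046843/25095 ≈ -480.05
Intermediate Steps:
D(L) = -10 + L
(178/(-239) + D(3/(-7))/I(7)) - 480 = (178/(-239) + (-10 + 3/(-7))/(-15)) - 480 = (178*(-1/239) + (-10 + 3*(-1/7))*(-1/15)) - 480 = (-178/239 + (-10 - 3/7)*(-1/15)) - 480 = (-178/239 - 73/7*(-1/15)) - 480 = (-178/239 + 73/105) - 480 = -1243/25095 - 480 = -12046843/25095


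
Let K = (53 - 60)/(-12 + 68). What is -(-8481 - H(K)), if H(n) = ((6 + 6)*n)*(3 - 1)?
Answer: 8478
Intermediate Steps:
K = -⅛ (K = -7/56 = -7*1/56 = -⅛ ≈ -0.12500)
H(n) = 24*n (H(n) = (12*n)*2 = 24*n)
-(-8481 - H(K)) = -(-8481 - 24*(-1)/8) = -(-8481 - 1*(-3)) = -(-8481 + 3) = -1*(-8478) = 8478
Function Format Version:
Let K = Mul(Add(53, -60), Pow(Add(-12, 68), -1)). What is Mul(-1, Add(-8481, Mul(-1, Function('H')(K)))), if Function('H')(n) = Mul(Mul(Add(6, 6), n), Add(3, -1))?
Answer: 8478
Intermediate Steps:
K = Rational(-1, 8) (K = Mul(-7, Pow(56, -1)) = Mul(-7, Rational(1, 56)) = Rational(-1, 8) ≈ -0.12500)
Function('H')(n) = Mul(24, n) (Function('H')(n) = Mul(Mul(12, n), 2) = Mul(24, n))
Mul(-1, Add(-8481, Mul(-1, Function('H')(K)))) = Mul(-1, Add(-8481, Mul(-1, Mul(24, Rational(-1, 8))))) = Mul(-1, Add(-8481, Mul(-1, -3))) = Mul(-1, Add(-8481, 3)) = Mul(-1, -8478) = 8478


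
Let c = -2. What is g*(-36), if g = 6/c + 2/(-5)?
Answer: 612/5 ≈ 122.40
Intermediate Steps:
g = -17/5 (g = 6/(-2) + 2/(-5) = 6*(-½) + 2*(-⅕) = -3 - ⅖ = -17/5 ≈ -3.4000)
g*(-36) = -17/5*(-36) = 612/5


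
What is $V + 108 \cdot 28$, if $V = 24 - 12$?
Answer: $3036$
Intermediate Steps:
$V = 12$
$V + 108 \cdot 28 = 12 + 108 \cdot 28 = 12 + 3024 = 3036$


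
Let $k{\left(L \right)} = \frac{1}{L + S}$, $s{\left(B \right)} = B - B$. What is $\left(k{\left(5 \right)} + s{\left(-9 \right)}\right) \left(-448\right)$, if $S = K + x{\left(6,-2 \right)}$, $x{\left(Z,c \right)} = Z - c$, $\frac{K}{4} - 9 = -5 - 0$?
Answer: $- \frac{448}{29} \approx -15.448$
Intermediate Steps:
$K = 16$ ($K = 36 + 4 \left(-5 - 0\right) = 36 + 4 \left(-5 + 0\right) = 36 + 4 \left(-5\right) = 36 - 20 = 16$)
$S = 24$ ($S = 16 + \left(6 - -2\right) = 16 + \left(6 + 2\right) = 16 + 8 = 24$)
$s{\left(B \right)} = 0$
$k{\left(L \right)} = \frac{1}{24 + L}$ ($k{\left(L \right)} = \frac{1}{L + 24} = \frac{1}{24 + L}$)
$\left(k{\left(5 \right)} + s{\left(-9 \right)}\right) \left(-448\right) = \left(\frac{1}{24 + 5} + 0\right) \left(-448\right) = \left(\frac{1}{29} + 0\right) \left(-448\right) = \frac{1}{29} \left(-448\right) = - \frac{448}{29}$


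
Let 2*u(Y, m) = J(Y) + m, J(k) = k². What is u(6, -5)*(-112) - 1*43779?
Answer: -45515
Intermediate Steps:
u(Y, m) = m/2 + Y²/2 (u(Y, m) = (Y² + m)/2 = (m + Y²)/2 = m/2 + Y²/2)
u(6, -5)*(-112) - 1*43779 = ((½)*(-5) + (½)*6²)*(-112) - 1*43779 = (-5/2 + (½)*36)*(-112) - 43779 = (-5/2 + 18)*(-112) - 43779 = (31/2)*(-112) - 43779 = -1736 - 43779 = -45515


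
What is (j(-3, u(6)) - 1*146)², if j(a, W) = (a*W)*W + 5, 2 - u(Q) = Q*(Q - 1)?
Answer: 6215049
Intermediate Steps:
u(Q) = 2 - Q*(-1 + Q) (u(Q) = 2 - Q*(Q - 1) = 2 - Q*(-1 + Q))
j(a, W) = 5 + a*W² (j(a, W) = (W*a)*W + 5 = a*W² + 5 = 5 + a*W²)
(j(-3, u(6)) - 1*146)² = ((5 - 3*(2 + 6 - 1*6²)²) - 1*146)² = ((5 - 3*(2 + 6 - 1*36)²) - 146)² = ((5 - 3*(2 + 6 - 36)²) - 146)² = ((5 - 3*(-28)²) - 146)² = ((5 - 3*784) - 146)² = ((5 - 2352) - 146)² = (-2347 - 146)² = (-2493)² = 6215049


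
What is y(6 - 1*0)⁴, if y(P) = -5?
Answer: 625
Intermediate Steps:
y(6 - 1*0)⁴ = (-5)⁴ = 625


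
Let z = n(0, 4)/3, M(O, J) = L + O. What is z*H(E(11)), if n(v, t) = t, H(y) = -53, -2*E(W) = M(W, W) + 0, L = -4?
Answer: -212/3 ≈ -70.667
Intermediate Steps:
M(O, J) = -4 + O
E(W) = 2 - W/2 (E(W) = -((-4 + W) + 0)/2 = -(-4 + W)/2 = 2 - W/2)
z = 4/3 ≈ 1.3333
z*H(E(11)) = (4/3)*(-53) = -212/3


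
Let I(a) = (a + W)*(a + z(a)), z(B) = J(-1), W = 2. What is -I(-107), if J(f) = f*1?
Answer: -11340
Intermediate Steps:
J(f) = f
z(B) = -1
I(a) = (-1 + a)*(2 + a) (I(a) = (a + 2)*(a - 1) = (2 + a)*(-1 + a) = (-1 + a)*(2 + a))
-I(-107) = -(-2 - 107 + (-107)**2) = -(-2 - 107 + 11449) = -1*11340 = -11340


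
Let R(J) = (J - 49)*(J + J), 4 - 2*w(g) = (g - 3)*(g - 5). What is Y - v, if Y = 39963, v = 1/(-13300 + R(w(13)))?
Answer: 267272545/6688 ≈ 39963.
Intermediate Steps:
w(g) = 2 - (-5 + g)*(-3 + g)/2 (w(g) = 2 - (g - 3)*(g - 5)/2 = 2 - (-3 + g)*(-5 + g)/2 = 2 - (-5 + g)*(-3 + g)/2)
R(J) = 2*J*(-49 + J) (R(J) = (-49 + J)*(2*J) = 2*J*(-49 + J))
v = -1/6688 (v = 1/(-13300 + 2*(-11/2 + 4*13 - ½*13²)*(-49 + (-11/2 + 4*13 - ½*13²))) = 1/(-13300 + 2*(-11/2 + 52 - ½*169)*(-49 + (-11/2 + 52 - ½*169))) = 1/(-13300 + 2*(-11/2 + 52 - 169/2)*(-49 + (-11/2 + 52 - 169/2))) = 1/(-13300 + 2*(-38)*(-49 - 38)) = 1/(-13300 + 2*(-38)*(-87)) = 1/(-13300 + 6612) = 1/(-6688) = -1/6688 ≈ -0.00014952)
Y - v = 39963 - 1*(-1/6688) = 39963 + 1/6688 = 267272545/6688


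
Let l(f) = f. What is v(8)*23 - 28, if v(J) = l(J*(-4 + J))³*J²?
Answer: 48234468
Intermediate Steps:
v(J) = J⁵*(-4 + J)³ (v(J) = (J*(-4 + J))³*J² = (J³*(-4 + J)³)*J² = J⁵*(-4 + J)³)
v(8)*23 - 28 = (8⁵*(-4 + 8)³)*23 - 28 = (32768*4³)*23 - 28 = (32768*64)*23 - 28 = 2097152*23 - 28 = 48234496 - 28 = 48234468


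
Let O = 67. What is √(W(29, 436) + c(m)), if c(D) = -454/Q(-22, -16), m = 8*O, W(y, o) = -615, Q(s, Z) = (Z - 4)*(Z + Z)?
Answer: I*√985135/40 ≈ 24.813*I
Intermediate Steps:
Q(s, Z) = 2*Z*(-4 + Z) (Q(s, Z) = (-4 + Z)*(2*Z) = 2*Z*(-4 + Z))
m = 536 (m = 8*67 = 536)
c(D) = -227/320 (c(D) = -454*(-1/(32*(-4 - 16))) = -454/(2*(-16)*(-20)) = -454/640 = -454*1/640 = -227/320)
√(W(29, 436) + c(m)) = √(-615 - 227/320) = √(-197027/320) = I*√985135/40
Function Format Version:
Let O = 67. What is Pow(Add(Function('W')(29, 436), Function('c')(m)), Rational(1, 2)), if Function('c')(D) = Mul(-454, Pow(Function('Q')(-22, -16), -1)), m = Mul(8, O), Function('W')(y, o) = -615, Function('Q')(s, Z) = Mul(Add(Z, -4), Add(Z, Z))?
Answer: Mul(Rational(1, 40), I, Pow(985135, Rational(1, 2))) ≈ Mul(24.813, I)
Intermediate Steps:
Function('Q')(s, Z) = Mul(2, Z, Add(-4, Z)) (Function('Q')(s, Z) = Mul(Add(-4, Z), Mul(2, Z)) = Mul(2, Z, Add(-4, Z)))
m = 536 (m = Mul(8, 67) = 536)
Function('c')(D) = Rational(-227, 320) (Function('c')(D) = Mul(-454, Pow(Mul(2, -16, Add(-4, -16)), -1)) = Mul(-454, Pow(Mul(2, -16, -20), -1)) = Mul(-454, Pow(640, -1)) = Mul(-454, Rational(1, 640)) = Rational(-227, 320))
Pow(Add(Function('W')(29, 436), Function('c')(m)), Rational(1, 2)) = Pow(Add(-615, Rational(-227, 320)), Rational(1, 2)) = Pow(Rational(-197027, 320), Rational(1, 2)) = Mul(Rational(1, 40), I, Pow(985135, Rational(1, 2)))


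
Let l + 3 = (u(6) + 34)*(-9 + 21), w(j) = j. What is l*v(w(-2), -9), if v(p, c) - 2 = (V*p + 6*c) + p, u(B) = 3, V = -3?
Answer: -21168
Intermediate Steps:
v(p, c) = 2 - 2*p + 6*c (v(p, c) = 2 + ((-3*p + 6*c) + p) = 2 + (-2*p + 6*c) = 2 - 2*p + 6*c)
l = 441 (l = -3 + (3 + 34)*(-9 + 21) = -3 + 37*12 = -3 + 444 = 441)
l*v(w(-2), -9) = 441*(2 - 2*(-2) + 6*(-9)) = 441*(2 + 4 - 54) = 441*(-48) = -21168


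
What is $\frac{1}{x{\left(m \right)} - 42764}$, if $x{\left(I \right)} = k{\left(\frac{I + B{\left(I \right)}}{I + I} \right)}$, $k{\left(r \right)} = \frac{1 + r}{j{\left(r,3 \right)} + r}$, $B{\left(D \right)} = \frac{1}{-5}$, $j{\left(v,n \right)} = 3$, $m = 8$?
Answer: $- \frac{279}{11931037} \approx -2.3384 \cdot 10^{-5}$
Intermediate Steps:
$B{\left(D \right)} = - \frac{1}{5}$
$k{\left(r \right)} = \frac{1 + r}{3 + r}$
$x{\left(I \right)} = \frac{1 + \frac{- \frac{1}{5} + I}{2 I}}{3 + \frac{- \frac{1}{5} + I}{2 I}}$ ($x{\left(I \right)} = \frac{1 + \frac{I - \frac{1}{5}}{I + I}}{3 + \frac{I - \frac{1}{5}}{I + I}} = \frac{1 + \frac{- \frac{1}{5} + I}{2 I}}{3 + \frac{- \frac{1}{5} + I}{2 I}}$)
$\frac{1}{x{\left(m \right)} - 42764} = \frac{1}{\frac{-1 + 15 \cdot 8}{-1 + 35 \cdot 8} - 42764} = \frac{1}{\frac{-1 + 120}{-1 + 280} - 42764} = \frac{1}{\frac{1}{279} \cdot 119 - 42764} = \frac{1}{\frac{119}{279} - 42764} = \frac{1}{- \frac{11931037}{279}} = - \frac{279}{11931037}$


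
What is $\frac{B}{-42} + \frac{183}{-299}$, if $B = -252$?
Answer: $\frac{1611}{299} \approx 5.388$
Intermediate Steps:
$\frac{B}{-42} + \frac{183}{-299} = - \frac{252}{-42} + \frac{183}{-299} = \left(-252\right) \left(- \frac{1}{42}\right) + 183 \left(- \frac{1}{299}\right) = 6 - \frac{183}{299} = \frac{1611}{299}$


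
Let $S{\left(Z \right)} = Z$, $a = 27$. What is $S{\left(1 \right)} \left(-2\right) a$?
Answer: $-54$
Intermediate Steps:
$S{\left(1 \right)} \left(-2\right) a = 1 \left(-2\right) 27 = \left(-2\right) 27 = -54$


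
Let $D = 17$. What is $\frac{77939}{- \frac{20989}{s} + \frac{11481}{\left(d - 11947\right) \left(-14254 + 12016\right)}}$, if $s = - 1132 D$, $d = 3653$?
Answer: $\frac{580006757357599}{8121211889} \approx 71419.0$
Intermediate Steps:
$s = -19244$ ($s = - 1132 \cdot 17 = \left(-1\right) 19244 = -19244$)
$\frac{77939}{- \frac{20989}{s} + \frac{11481}{\left(d - 11947\right) \left(-14254 + 12016\right)}} = \frac{77939}{- \frac{20989}{-19244} + \frac{11481}{\left(3653 - 11947\right) \left(-14254 + 12016\right)}} = \frac{77939}{\left(-20989\right) \left(- \frac{1}{19244}\right) + \frac{11481}{\left(-8294\right) \left(-2238\right)}} = \frac{77939}{\frac{20989}{19244} + \frac{11481}{18561972}} = \frac{77939}{\frac{20989}{19244} + 11481 \cdot \frac{1}{18561972}} = \frac{77939}{\frac{20989}{19244} + \frac{3827}{6187324}} = \frac{77939}{\frac{8121211889}{7441803941}} = 77939 \cdot \frac{7441803941}{8121211889} = \frac{580006757357599}{8121211889}$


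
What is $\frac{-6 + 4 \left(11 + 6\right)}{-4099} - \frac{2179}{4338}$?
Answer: $- \frac{9200677}{17781462} \approx -0.51743$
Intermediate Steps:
$\frac{-6 + 4 \left(11 + 6\right)}{-4099} - \frac{2179}{4338} = \left(-6 + 4 \cdot 17\right) \left(- \frac{1}{4099}\right) - \frac{2179}{4338} = \left(-6 + 68\right) \left(- \frac{1}{4099}\right) - \frac{2179}{4338} = 62 \left(- \frac{1}{4099}\right) - \frac{2179}{4338} = - \frac{62}{4099} - \frac{2179}{4338} = - \frac{9200677}{17781462}$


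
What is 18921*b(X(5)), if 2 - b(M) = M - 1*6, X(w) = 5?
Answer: 56763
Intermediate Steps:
b(M) = 8 - M (b(M) = 2 - (M - 1*6) = 2 - (M - 6) = 2 - (-6 + M) = 2 + (6 - M) = 8 - M)
18921*b(X(5)) = 18921*(8 - 1*5) = 18921*(8 - 5) = 18921*3 = 56763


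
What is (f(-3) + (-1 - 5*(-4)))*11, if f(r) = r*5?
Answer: 44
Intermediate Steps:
f(r) = 5*r
(f(-3) + (-1 - 5*(-4)))*11 = (5*(-3) + (-1 - 5*(-4)))*11 = (-15 + (-1 - 1*(-20)))*11 = (-15 + (-1 + 20))*11 = (-15 + 19)*11 = 4*11 = 44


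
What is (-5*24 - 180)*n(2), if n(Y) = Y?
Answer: -600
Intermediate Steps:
(-5*24 - 180)*n(2) = (-5*24 - 180)*2 = (-120 - 180)*2 = -300*2 = -600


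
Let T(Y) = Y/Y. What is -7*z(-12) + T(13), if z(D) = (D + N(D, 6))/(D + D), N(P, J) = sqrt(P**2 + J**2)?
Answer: -5/2 + 7*sqrt(5)/4 ≈ 1.4131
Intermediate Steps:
N(P, J) = sqrt(J**2 + P**2)
T(Y) = 1
z(D) = (D + sqrt(36 + D**2))/(2*D) (z(D) = (D + sqrt(6**2 + D**2))/(D + D) = (D + sqrt(36 + D**2))/((2*D)) = (D + sqrt(36 + D**2))*(1/(2*D)) = (D + sqrt(36 + D**2))/(2*D))
-7*z(-12) + T(13) = -7*(-12 + sqrt(36 + (-12)**2))/(2*(-12)) + 1 = -7*(-1)*(-12 + sqrt(36 + 144))/(2*12) + 1 = -7*(-1)*(-12 + sqrt(180))/(2*12) + 1 = -7*(-1)*(-12 + 6*sqrt(5))/(2*12) + 1 = -7*(1/2 - sqrt(5)/4) + 1 = (-7/2 + 7*sqrt(5)/4) + 1 = -5/2 + 7*sqrt(5)/4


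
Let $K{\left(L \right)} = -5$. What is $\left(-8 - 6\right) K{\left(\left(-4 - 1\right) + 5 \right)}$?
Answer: $70$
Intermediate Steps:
$\left(-8 - 6\right) K{\left(\left(-4 - 1\right) + 5 \right)} = \left(-8 - 6\right) \left(-5\right) = \left(-14\right) \left(-5\right) = 70$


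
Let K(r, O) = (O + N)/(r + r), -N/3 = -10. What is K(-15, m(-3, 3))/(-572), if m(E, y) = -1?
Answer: 29/17160 ≈ 0.0016900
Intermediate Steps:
N = 30 (N = -3*(-10) = 30)
K(r, O) = (30 + O)/(2*r) (K(r, O) = (O + 30)/(r + r) = (30 + O)/((2*r)) = (30 + O)*(1/(2*r)) = (30 + O)/(2*r))
K(-15, m(-3, 3))/(-572) = ((½)*(30 - 1)/(-15))/(-572) = ((½)*(-1/15)*29)*(-1/572) = -29/30*(-1/572) = 29/17160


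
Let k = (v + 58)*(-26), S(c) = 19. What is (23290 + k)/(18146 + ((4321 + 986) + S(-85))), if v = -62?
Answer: 3899/3912 ≈ 0.99668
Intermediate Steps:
k = 104 (k = (-62 + 58)*(-26) = -4*(-26) = 104)
(23290 + k)/(18146 + ((4321 + 986) + S(-85))) = (23290 + 104)/(18146 + ((4321 + 986) + 19)) = 23394/(18146 + (5307 + 19)) = 23394/(18146 + 5326) = 23394/23472 = 23394*(1/23472) = 3899/3912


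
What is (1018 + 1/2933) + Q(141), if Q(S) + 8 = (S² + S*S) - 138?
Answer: 119179523/2933 ≈ 40634.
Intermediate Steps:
Q(S) = -146 + 2*S² (Q(S) = -8 + ((S² + S*S) - 138) = -8 + ((S² + S²) - 138) = -8 + (2*S² - 138) = -8 + (-138 + 2*S²) = -146 + 2*S²)
(1018 + 1/2933) + Q(141) = (1018 + 1/2933) + (-146 + 2*141²) = (1018 + 1/2933) + (-146 + 2*19881) = 2985795/2933 + (-146 + 39762) = 2985795/2933 + 39616 = 119179523/2933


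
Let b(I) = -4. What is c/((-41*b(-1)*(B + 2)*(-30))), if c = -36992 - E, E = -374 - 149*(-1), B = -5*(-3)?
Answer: 36767/83640 ≈ 0.43959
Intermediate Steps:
B = 15
E = -225 (E = -374 + 149 = -225)
c = -36767 (c = -36992 - 1*(-225) = -36992 + 225 = -36767)
c/((-41*b(-1)*(B + 2)*(-30))) = -36767*(-1/(4920*(15 + 2))) = -36767/(-(-164)*17*(-30)) = -36767/(-41*(-68)*(-30)) = -36767/(2788*(-30)) = -36767/(-83640) = -36767*(-1/83640) = 36767/83640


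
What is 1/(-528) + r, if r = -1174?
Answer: -619873/528 ≈ -1174.0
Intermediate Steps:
1/(-528) + r = 1/(-528) - 1174 = -1/528 - 1174 = -619873/528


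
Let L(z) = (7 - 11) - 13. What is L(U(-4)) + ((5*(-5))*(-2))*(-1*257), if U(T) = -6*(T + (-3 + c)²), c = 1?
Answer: -12867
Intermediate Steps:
U(T) = -24 - 6*T (U(T) = -6*(T + (-3 + 1)²) = -6*(T + (-2)²) = -6*(T + 4) = -6*(4 + T) = -24 - 6*T)
L(z) = -17 (L(z) = -4 - 13 = -17)
L(U(-4)) + ((5*(-5))*(-2))*(-1*257) = -17 + ((5*(-5))*(-2))*(-1*257) = -17 - 25*(-2)*(-257) = -17 + 50*(-257) = -17 - 12850 = -12867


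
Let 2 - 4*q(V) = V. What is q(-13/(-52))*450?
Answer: 1575/8 ≈ 196.88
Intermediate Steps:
q(V) = ½ - V/4
q(-13/(-52))*450 = (½ - (-13)/(4*(-52)))*450 = (½ - (-13)*(-1)/(4*52))*450 = (½ - ¼*¼)*450 = (½ - 1/16)*450 = (7/16)*450 = 1575/8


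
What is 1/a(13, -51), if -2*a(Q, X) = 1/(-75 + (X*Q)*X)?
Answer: -67476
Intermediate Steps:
a(Q, X) = -1/(2*(-75 + Q*X²)) (a(Q, X) = -1/(2*(-75 + (X*Q)*X)) = -1/(2*(-75 + (Q*X)*X)) = -1/(2*(-75 + Q*X²)))
1/a(13, -51) = 1/(-1/(-150 + 2*13*(-51)²)) = 1/(-1/(-150 + 2*13*2601)) = 1/(-1/(-150 + 67626)) = 1/(-1/67476) = -67476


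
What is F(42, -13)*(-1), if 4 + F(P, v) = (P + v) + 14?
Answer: -39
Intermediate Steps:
F(P, v) = 10 + P + v (F(P, v) = -4 + ((P + v) + 14) = -4 + (14 + P + v) = 10 + P + v)
F(42, -13)*(-1) = (10 + 42 - 13)*(-1) = 39*(-1) = -39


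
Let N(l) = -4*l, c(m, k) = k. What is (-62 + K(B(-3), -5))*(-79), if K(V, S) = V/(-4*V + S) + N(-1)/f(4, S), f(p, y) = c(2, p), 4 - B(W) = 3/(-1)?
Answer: 159580/33 ≈ 4835.8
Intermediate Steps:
B(W) = 7 (B(W) = 4 - 3/(-1) = 4 - 3*(-1) = 4 - 1*(-3) = 4 + 3 = 7)
f(p, y) = p
K(V, S) = 1 + V/(S - 4*V) (K(V, S) = V/(-4*V + S) - 4*(-1)/4 = V/(S - 4*V) + 4*(¼) = V/(S - 4*V) + 1 = 1 + V/(S - 4*V))
(-62 + K(B(-3), -5))*(-79) = (-62 + (-5 - 3*7)/(-5 - 4*7))*(-79) = (-62 + (-5 - 21)/(-5 - 28))*(-79) = (-62 - 26/(-33))*(-79) = (-62 - 1/33*(-26))*(-79) = (-62 + 26/33)*(-79) = -2020/33*(-79) = 159580/33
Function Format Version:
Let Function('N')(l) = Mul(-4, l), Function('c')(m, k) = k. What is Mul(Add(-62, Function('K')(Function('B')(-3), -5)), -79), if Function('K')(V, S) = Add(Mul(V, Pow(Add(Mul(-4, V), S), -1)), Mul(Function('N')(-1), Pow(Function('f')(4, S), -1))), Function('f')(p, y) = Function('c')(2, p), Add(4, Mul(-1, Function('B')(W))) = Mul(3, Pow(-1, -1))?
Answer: Rational(159580, 33) ≈ 4835.8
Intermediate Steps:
Function('B')(W) = 7 (Function('B')(W) = Add(4, Mul(-1, Mul(3, Pow(-1, -1)))) = Add(4, Mul(-1, Mul(3, -1))) = Add(4, Mul(-1, -3)) = Add(4, 3) = 7)
Function('f')(p, y) = p
Function('K')(V, S) = Add(1, Mul(V, Pow(Add(S, Mul(-4, V)), -1))) (Function('K')(V, S) = Add(Mul(V, Pow(Add(Mul(-4, V), S), -1)), Mul(Mul(-4, -1), Pow(4, -1))) = Add(Mul(V, Pow(Add(S, Mul(-4, V)), -1)), Mul(4, Rational(1, 4))) = Add(Mul(V, Pow(Add(S, Mul(-4, V)), -1)), 1) = Add(1, Mul(V, Pow(Add(S, Mul(-4, V)), -1))))
Mul(Add(-62, Function('K')(Function('B')(-3), -5)), -79) = Mul(Add(-62, Mul(Pow(Add(-5, Mul(-4, 7)), -1), Add(-5, Mul(-3, 7)))), -79) = Mul(Add(-62, Mul(Pow(Add(-5, -28), -1), Add(-5, -21))), -79) = Mul(Add(-62, Mul(Pow(-33, -1), -26)), -79) = Mul(Add(-62, Mul(Rational(-1, 33), -26)), -79) = Mul(Add(-62, Rational(26, 33)), -79) = Mul(Rational(-2020, 33), -79) = Rational(159580, 33)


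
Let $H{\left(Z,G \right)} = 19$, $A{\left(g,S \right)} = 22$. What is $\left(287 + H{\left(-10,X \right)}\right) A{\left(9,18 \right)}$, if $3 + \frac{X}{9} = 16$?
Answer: $6732$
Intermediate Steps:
$X = 117$ ($X = -27 + 9 \cdot 16 = -27 + 144 = 117$)
$\left(287 + H{\left(-10,X \right)}\right) A{\left(9,18 \right)} = \left(287 + 19\right) 22 = 306 \cdot 22 = 6732$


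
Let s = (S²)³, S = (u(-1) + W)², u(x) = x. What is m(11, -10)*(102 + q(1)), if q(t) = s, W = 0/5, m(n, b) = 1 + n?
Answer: 1236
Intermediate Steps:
W = 0 (W = 0*(⅕) = 0)
S = 1 (S = (-1 + 0)² = (-1)² = 1)
s = 1 (s = (1²)³ = 1³ = 1)
q(t) = 1
m(11, -10)*(102 + q(1)) = (1 + 11)*(102 + 1) = 12*103 = 1236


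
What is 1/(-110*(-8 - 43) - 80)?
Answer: 1/5530 ≈ 0.00018083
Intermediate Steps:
1/(-110*(-8 - 43) - 80) = 1/(-110*(-51) - 80) = 1/(5610 - 80) = 1/5530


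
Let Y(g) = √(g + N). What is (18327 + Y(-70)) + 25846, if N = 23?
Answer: 44173 + I*√47 ≈ 44173.0 + 6.8557*I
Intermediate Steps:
Y(g) = √(23 + g) (Y(g) = √(g + 23) = √(23 + g))
(18327 + Y(-70)) + 25846 = (18327 + √(23 - 70)) + 25846 = (18327 + √(-47)) + 25846 = (18327 + I*√47) + 25846 = 44173 + I*√47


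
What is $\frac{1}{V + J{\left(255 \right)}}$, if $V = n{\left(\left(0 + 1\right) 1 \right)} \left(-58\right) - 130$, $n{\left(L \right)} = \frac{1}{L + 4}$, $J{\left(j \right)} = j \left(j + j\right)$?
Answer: $\frac{5}{649542} \approx 7.6977 \cdot 10^{-6}$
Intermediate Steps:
$J{\left(j \right)} = 2 j^{2}$ ($J{\left(j \right)} = j 2 j = 2 j^{2}$)
$n{\left(L \right)} = \frac{1}{4 + L}$
$V = - \frac{708}{5}$ ($V = \frac{1}{4 + \left(0 + 1\right) 1} \left(-58\right) - 130 = \frac{1}{4 + 1 \cdot 1} \left(-58\right) - 130 = \frac{1}{4 + 1} \left(-58\right) - 130 = \frac{1}{5} \left(-58\right) - 130 = - \frac{58}{5} - 130 = - \frac{708}{5} \approx -141.6$)
$\frac{1}{V + J{\left(255 \right)}} = \frac{1}{- \frac{708}{5} + 2 \cdot 255^{2}} = \frac{1}{- \frac{708}{5} + 2 \cdot 65025} = \frac{1}{- \frac{708}{5} + 130050} = \frac{1}{\frac{649542}{5}} = \frac{5}{649542}$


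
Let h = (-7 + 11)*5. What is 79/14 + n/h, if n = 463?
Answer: 4031/140 ≈ 28.793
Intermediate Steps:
h = 20 (h = 4*5 = 20)
79/14 + n/h = 79/14 + 463/20 = 4031/140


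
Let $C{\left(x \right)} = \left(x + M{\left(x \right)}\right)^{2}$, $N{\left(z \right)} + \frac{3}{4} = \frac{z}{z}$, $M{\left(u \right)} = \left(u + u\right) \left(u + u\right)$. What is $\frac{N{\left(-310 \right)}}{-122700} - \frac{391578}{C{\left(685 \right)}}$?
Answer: $- \frac{29740095317}{13841837777088240} \approx -2.1486 \cdot 10^{-6}$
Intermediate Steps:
$M{\left(u \right)} = 4 u^{2}$ ($M{\left(u \right)} = 2 u 2 u = 4 u^{2}$)
$N{\left(z \right)} = \frac{1}{4}$ ($N{\left(z \right)} = - \frac{3}{4} + \frac{z}{z} = - \frac{3}{4} + 1 = \frac{1}{4}$)
$C{\left(x \right)} = \left(x + 4 x^{2}\right)^{2}$
$\frac{N{\left(-310 \right)}}{-122700} - \frac{391578}{C{\left(685 \right)}} = \frac{1}{4 \left(-122700\right)} - \frac{391578}{685^{2} \left(1 + 4 \cdot 685\right)^{2}} = \frac{1}{4} \left(- \frac{1}{122700}\right) - \frac{391578}{469225 \left(1 + 2740\right)^{2}} = - \frac{1}{490800} - \frac{391578}{469225 \cdot 2741^{2}} = - \frac{1}{490800} - \frac{391578}{469225 \cdot 7513081} = - \frac{1}{490800} - \frac{391578}{3525325432225} = - \frac{29740095317}{13841837777088240}$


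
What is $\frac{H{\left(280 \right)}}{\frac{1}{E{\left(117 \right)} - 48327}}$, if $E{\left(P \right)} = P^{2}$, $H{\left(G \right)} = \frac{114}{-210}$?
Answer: $\frac{658122}{35} \approx 18804.0$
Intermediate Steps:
$H{\left(G \right)} = - \frac{19}{35}$ ($H{\left(G \right)} = 114 \left(- \frac{1}{210}\right) = - \frac{19}{35}$)
$\frac{H{\left(280 \right)}}{\frac{1}{E{\left(117 \right)} - 48327}} = - \frac{19}{35 \frac{1}{117^{2} - 48327}} = - \frac{19}{35 \frac{1}{13689 - 48327}} = - \frac{19}{35 \frac{1}{-34638}} = - \frac{19}{35 \left(- \frac{1}{34638}\right)} = \left(- \frac{19}{35}\right) \left(-34638\right) = \frac{658122}{35}$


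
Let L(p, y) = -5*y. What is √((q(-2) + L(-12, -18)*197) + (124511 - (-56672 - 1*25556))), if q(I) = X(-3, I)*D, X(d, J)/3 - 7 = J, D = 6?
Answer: 3*√24951 ≈ 473.88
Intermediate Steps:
X(d, J) = 21 + 3*J
q(I) = 126 + 18*I (q(I) = (21 + 3*I)*6 = 126 + 18*I)
√((q(-2) + L(-12, -18)*197) + (124511 - (-56672 - 1*25556))) = √(((126 + 18*(-2)) - 5*(-18)*197) + (124511 - (-56672 - 1*25556))) = √(((126 - 36) + 90*197) + (124511 - (-56672 - 25556))) = √((90 + 17730) + (124511 - 1*(-82228))) = √(17820 + (124511 + 82228)) = √(17820 + 206739) = √224559 = 3*√24951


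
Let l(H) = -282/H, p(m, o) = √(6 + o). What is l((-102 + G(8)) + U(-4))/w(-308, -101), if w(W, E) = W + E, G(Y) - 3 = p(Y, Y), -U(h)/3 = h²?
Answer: -5922/1261765 - 282*√14/8832355 ≈ -0.0048129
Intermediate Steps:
U(h) = -3*h²
G(Y) = 3 + √(6 + Y)
w(W, E) = E + W
l((-102 + G(8)) + U(-4))/w(-308, -101) = (-282/((-102 + (3 + √(6 + 8))) - 3*(-4)²))/(-101 - 308) = -282/((-102 + (3 + √14)) - 3*16)/(-409) = -282/((-99 + √14) - 48)*(-1/409) = -282/(-147 + √14)*(-1/409) = 282/(409*(-147 + √14))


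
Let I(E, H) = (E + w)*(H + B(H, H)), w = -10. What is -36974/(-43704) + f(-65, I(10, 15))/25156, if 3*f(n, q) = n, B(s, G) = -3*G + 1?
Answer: 58073189/68713614 ≈ 0.84515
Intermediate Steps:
B(s, G) = 1 - 3*G
I(E, H) = (1 - 2*H)*(-10 + E) (I(E, H) = (E - 10)*(H + (1 - 3*H)) = (-10 + E)*(1 - 2*H) = (1 - 2*H)*(-10 + E))
f(n, q) = n/3
-36974/(-43704) + f(-65, I(10, 15))/25156 = -36974/(-43704) + ((⅓)*(-65))/25156 = -36974*(-1/43704) - 65/3*1/25156 = 18487/21852 - 65/75468 = 58073189/68713614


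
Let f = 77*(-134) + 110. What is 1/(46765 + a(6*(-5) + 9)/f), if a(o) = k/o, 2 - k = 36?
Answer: 107184/5012459743 ≈ 2.1384e-5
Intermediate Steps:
k = -34 (k = 2 - 1*36 = 2 - 36 = -34)
a(o) = -34/o
f = -10208 (f = -10318 + 110 = -10208)
1/(46765 + a(6*(-5) + 9)/f) = 1/(46765 - 34/(6*(-5) + 9)/(-10208)) = 1/(46765 - 34/(-30 + 9)*(-1/10208)) = 1/(46765 - 34/(-21)*(-1/10208)) = 1/(46765 - 34*(-1/21)*(-1/10208)) = 1/(46765 + (34/21)*(-1/10208)) = 1/(46765 - 17/107184) = 1/(5012459743/107184) = 107184/5012459743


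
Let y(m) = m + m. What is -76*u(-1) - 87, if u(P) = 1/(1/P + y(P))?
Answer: -185/3 ≈ -61.667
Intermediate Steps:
y(m) = 2*m
u(P) = 1/(1/P + 2*P)
-76*u(-1) - 87 = -(-76)/(1 + 2*(-1)**2) - 87 = -(-76)/(1 + 2*1) - 87 = -(-76)/(1 + 2) - 87 = -(-76)/3 - 87 = -76*(-1/3) - 87 = 76/3 - 87 = -185/3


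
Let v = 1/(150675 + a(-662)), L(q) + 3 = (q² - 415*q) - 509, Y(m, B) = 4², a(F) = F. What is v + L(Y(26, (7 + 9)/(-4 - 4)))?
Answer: -1034489647/150013 ≈ -6896.0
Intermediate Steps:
Y(m, B) = 16
L(q) = -512 + q² - 415*q (L(q) = -3 + ((q² - 415*q) - 509) = -3 + (-509 + q² - 415*q) = -512 + q² - 415*q)
v = 1/150013 (v = 1/(150675 - 662) = 1/150013 ≈ 6.6661e-6)
v + L(Y(26, (7 + 9)/(-4 - 4))) = 1/150013 + (-512 + 16² - 415*16) = 1/150013 + (-512 + 256 - 6640) = 1/150013 - 6896 = -1034489647/150013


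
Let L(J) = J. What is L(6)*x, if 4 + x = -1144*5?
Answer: -34344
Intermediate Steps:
x = -5724 (x = -4 - 1144*5 = -4 - 5720 = -5724)
L(6)*x = 6*(-5724) = -34344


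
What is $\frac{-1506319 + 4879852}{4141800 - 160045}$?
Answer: $\frac{3373533}{3981755} \approx 0.84725$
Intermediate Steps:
$\frac{-1506319 + 4879852}{4141800 - 160045} = \frac{3373533}{3981755}$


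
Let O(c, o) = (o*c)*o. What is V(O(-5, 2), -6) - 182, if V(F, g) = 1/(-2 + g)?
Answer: -1457/8 ≈ -182.13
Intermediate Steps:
O(c, o) = c*o² (O(c, o) = (c*o)*o = c*o²)
V(O(-5, 2), -6) - 182 = 1/(-2 - 6) - 182 = 1/(-8) - 182 = -⅛ - 182 = -1457/8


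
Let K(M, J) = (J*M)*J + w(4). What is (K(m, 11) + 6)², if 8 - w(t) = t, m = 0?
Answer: 100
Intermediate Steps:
w(t) = 8 - t
K(M, J) = 4 + M*J² (K(M, J) = (J*M)*J + (8 - 1*4) = M*J² + (8 - 4) = M*J² + 4 = 4 + M*J²)
(K(m, 11) + 6)² = ((4 + 0*11²) + 6)² = ((4 + 0*121) + 6)² = ((4 + 0) + 6)² = (4 + 6)² = 10² = 100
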